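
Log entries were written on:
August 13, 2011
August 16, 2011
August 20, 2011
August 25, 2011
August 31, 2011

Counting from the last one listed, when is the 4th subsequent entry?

October 4, 2011

The spacing grows by 1 each time: 3, 4, 5, 6 days.
Next gap: 7 days. August 31, 2011 + 7 days = September 7, 2011.
Next gap: 8 days. September 7, 2011 + 8 days = September 15, 2011.
Next gap: 9 days. September 15, 2011 + 9 days = September 24, 2011.
Next gap: 10 days. September 24, 2011 + 10 days = October 4, 2011.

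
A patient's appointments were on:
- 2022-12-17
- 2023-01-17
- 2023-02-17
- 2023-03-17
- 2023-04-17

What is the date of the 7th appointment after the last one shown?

2023-11-17

Gaps: 31, 31, 28, 31 days — not constant. Every event is on the 17th of the month.
Pattern: the 17th of each month.
Next: May 2023 → 2023-05-17.
Next: June 2023 → 2023-06-17.
July 2023: 2023-07-17.
Next: August 2023 → 2023-08-17.
Next: September 2023 → 2023-09-17.
October 2023: 2023-10-17.
November 2023: 2023-11-17.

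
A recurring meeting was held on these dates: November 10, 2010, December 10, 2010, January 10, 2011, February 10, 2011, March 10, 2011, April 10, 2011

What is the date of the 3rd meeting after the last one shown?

The day-of-month is always 10 (30, 31, 31, 28, 31 days between events).
So this recurs on the 10th of each month.
May 2011: May 10, 2011.
June 2011: June 10, 2011.
July 2011: July 10, 2011.

July 10, 2011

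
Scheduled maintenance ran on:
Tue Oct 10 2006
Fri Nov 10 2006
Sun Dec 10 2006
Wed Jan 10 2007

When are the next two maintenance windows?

Sat Feb 10 2007, Sat Mar 10 2007

The day-of-month is always 10 (31, 30, 31 days between events).
So this recurs on the 10th of each month.
Next: February 2007 → Sat Feb 10 2007.
Next: March 2007 → Sat Mar 10 2007.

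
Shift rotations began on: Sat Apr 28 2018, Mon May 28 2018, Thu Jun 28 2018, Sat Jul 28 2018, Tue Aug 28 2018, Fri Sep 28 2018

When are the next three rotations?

Sun Oct 28 2018, Wed Nov 28 2018, Fri Dec 28 2018

Each date is the 28th; the gaps (30, 31, 30, 31, 31) track the month lengths.
The rule is the 28th of each month.
Next: October 2018 → Sun Oct 28 2018.
Next: November 2018 → Wed Nov 28 2018.
December 2018: Fri Dec 28 2018.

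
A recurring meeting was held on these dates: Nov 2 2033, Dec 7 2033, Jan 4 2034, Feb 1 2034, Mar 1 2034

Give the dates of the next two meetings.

Apr 5 2034, May 3 2034

All dates are Wednesdays, 35, 28, 28, 28 days apart.
Specifically, the 1st Wednesday of each month.
April 2034 — 1st Wednesday is Apr 5 2034.
1st Wednesday of May 2034: May 3 2034.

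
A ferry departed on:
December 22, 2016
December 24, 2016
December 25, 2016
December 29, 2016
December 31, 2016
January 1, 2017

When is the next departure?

January 5, 2017

Gaps: 2, 1, 4, 2, 1 days — not constant, but cyclic with period 3.
The events fall on every Thursday, Saturday and Sunday.
Next Thursday: January 5, 2017.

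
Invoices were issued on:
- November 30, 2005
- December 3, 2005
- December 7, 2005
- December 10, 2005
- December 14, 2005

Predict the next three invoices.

December 17, 2005; December 21, 2005; December 24, 2005

Gaps: 3, 4, 3, 4 days — not constant, but cyclic with period 2.
The events fall on every Wednesday and Saturday.
The following Saturday is December 17, 2005.
The following Wednesday is December 21, 2005.
Next Saturday: December 24, 2005.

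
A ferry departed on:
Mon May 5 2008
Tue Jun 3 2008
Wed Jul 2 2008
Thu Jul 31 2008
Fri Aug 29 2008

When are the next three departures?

Sat Sep 27 2008, Sun Oct 26 2008, Mon Nov 24 2008

Gaps between consecutive events: 29, 29, 29, 29 days — a constant 29-day interval.
Fri Aug 29 2008 + 29 days = Sat Sep 27 2008.
Sat Sep 27 2008 + 29 days = Sun Oct 26 2008.
Sun Oct 26 2008 + 29 days = Mon Nov 24 2008.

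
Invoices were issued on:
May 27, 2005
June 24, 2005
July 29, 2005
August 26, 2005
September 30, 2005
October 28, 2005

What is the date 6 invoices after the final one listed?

These are Fridays with 28, 35, 28, 35, 28-day gaps.
Each is the final Friday of its month — July 29, 2005 is past the 28th, so '4th Friday' doesn't fit.
November 2005 ends with Friday November 25, 2005.
Last Friday of December 2005: December 30, 2005.
January 2006 ends with Friday January 27, 2006.
Last Friday of February 2006: February 24, 2006.
March 2006 ends with Friday March 31, 2006.
Last Friday of April 2006: April 28, 2006.

April 28, 2006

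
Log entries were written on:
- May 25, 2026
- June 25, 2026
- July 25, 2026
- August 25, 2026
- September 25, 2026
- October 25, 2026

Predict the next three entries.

November 25, 2026; December 25, 2026; January 25, 2027

Each date is the 25th; the gaps (31, 30, 31, 31, 30) track the month lengths.
The rule is the 25th of each month.
November 2026: November 25, 2026.
December 2026: December 25, 2026.
Next: January 2027 → January 25, 2027.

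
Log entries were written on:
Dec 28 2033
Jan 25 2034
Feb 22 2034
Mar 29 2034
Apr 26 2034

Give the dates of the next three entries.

May 31 2034, Jun 28 2034, Jul 26 2034

These are Wednesdays with 28, 28, 35, 28-day gaps.
Each is the final Wednesday of its month — Mar 29 2034 is past the 28th, so '4th Wednesday' doesn't fit.
Last Wednesday of May 2034: May 31 2034.
June 2034 ends with Wednesday Jun 28 2034.
July 2034 ends with Wednesday Jul 26 2034.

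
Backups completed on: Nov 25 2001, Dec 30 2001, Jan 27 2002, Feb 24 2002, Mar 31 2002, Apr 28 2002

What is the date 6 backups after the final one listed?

Oct 27 2002

Every date is a Sunday; gaps 35, 28, 28, 35, 28 days.
Each is the last Sunday of its month (at least one falls on the 29th or later, ruling out '4th Sunday').
May 2002 ends with Sunday May 26 2002.
Last Sunday of June 2002: Jun 30 2002.
Last Sunday of July 2002: Jul 28 2002.
August 2002 ends with Sunday Aug 25 2002.
September 2002 ends with Sunday Sep 29 2002.
Last Sunday of October 2002: Oct 27 2002.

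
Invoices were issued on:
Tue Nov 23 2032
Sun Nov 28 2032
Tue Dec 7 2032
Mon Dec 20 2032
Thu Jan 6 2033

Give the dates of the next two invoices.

The spacing grows by 4 each time: 5, 9, 13, 17 days.
Next gap: 21 days. Thu Jan 6 2033 + 21 days = Thu Jan 27 2033.
Next gap: 25 days. Thu Jan 27 2033 + 25 days = Mon Feb 21 2033.

Thu Jan 27 2033, Mon Feb 21 2033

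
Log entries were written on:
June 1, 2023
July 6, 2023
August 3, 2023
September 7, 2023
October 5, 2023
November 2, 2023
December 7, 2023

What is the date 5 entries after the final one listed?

All dates are Thursdays, 35, 28, 35, 28, 28, 35 days apart.
Specifically, the 1st Thursday of each month.
January 2024 — 1st Thursday is January 4, 2024.
1st Thursday of February 2024: February 1, 2024.
March 2024 — 1st Thursday is March 7, 2024.
1st Thursday of April 2024: April 4, 2024.
1st Thursday of May 2024: May 2, 2024.

May 2, 2024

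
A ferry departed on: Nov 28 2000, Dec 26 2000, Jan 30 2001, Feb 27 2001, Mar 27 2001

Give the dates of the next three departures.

Apr 24 2001, May 29 2001, Jun 26 2001

All Tuesdays; the gaps (28, 35, 28, 28) vary with month length.
This is the last Tuesday of each month.
Last Tuesday of April 2001: Apr 24 2001.
May 2001 ends with Tuesday May 29 2001.
June 2001 ends with Tuesday Jun 26 2001.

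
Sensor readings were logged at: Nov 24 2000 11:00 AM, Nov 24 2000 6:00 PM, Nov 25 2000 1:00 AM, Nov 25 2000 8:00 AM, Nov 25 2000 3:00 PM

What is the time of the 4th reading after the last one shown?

Nov 26 2000 7:00 PM

Spacing: 7, 7, 7, 7 h — constant 7 h.
Nov 25 2000 3:00 PM + 7 h = Nov 25 2000 10:00 PM.
Nov 25 2000 10:00 PM + 7 h = Nov 26 2000 5:00 AM.
Nov 26 2000 5:00 AM + 7 h = Nov 26 2000 12:00 PM.
Nov 26 2000 12:00 PM + 7 h = Nov 26 2000 7:00 PM.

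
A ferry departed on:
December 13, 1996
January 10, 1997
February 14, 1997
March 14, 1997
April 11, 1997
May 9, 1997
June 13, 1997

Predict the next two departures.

July 11, 1997; August 8, 1997

All dates are Fridays, 28, 35, 28, 28, 28, 35 days apart.
Specifically, the 2nd Friday of each month.
2nd Friday of July 1997: July 11, 1997.
2nd Friday of August 1997: August 8, 1997.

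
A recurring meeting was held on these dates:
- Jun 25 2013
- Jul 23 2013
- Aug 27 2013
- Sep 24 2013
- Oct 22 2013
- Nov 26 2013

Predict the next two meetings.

Gaps: 28, 35, 28, 28, 35 days — a mix of 28 and 35. Every date is a Tuesday.
Each is the 4th Tuesday of its month.
December 2013 — 4th Tuesday is Dec 24 2013.
4th Tuesday of January 2014: Jan 28 2014.

Dec 24 2013, Jan 28 2014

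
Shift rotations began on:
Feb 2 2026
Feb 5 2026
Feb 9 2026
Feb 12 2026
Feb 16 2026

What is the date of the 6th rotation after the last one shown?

Mar 9 2026

Gaps: 3, 4, 3, 4 days — not constant, but cyclic with period 2.
The events fall on every Monday and Thursday.
The following Thursday is Feb 19 2026.
The following Monday is Feb 23 2026.
The following Thursday is Feb 26 2026.
The following Monday is Mar 2 2026.
Next Thursday: Mar 5 2026.
Next Monday: Mar 9 2026.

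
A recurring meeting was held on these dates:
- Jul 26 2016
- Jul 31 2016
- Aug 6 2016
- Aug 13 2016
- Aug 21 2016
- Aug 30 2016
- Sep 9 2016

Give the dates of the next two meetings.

Sep 20 2016, Oct 2 2016

Intervals are 5, 6, 7, 8, 9, 10 days — an arithmetic progression with common difference 1.
Next gap: 11 days. Sep 9 2016 + 11 days = Sep 20 2016.
Next gap: 12 days. Sep 20 2016 + 12 days = Oct 2 2016.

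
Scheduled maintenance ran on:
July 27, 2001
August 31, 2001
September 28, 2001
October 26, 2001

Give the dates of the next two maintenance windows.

November 30, 2001; December 28, 2001

These are Fridays with 35, 28, 28-day gaps.
Each is the final Friday of its month — August 31, 2001 is past the 28th, so '4th Friday' doesn't fit.
Last Friday of November 2001: November 30, 2001.
December 2001 ends with Friday December 28, 2001.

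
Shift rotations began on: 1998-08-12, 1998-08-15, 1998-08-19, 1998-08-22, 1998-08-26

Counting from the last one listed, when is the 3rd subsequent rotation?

Gaps: 3, 4, 3, 4 days — not constant, but cyclic with period 2.
The events fall on every Wednesday and Saturday.
The following Saturday is 1998-08-29.
Next Wednesday: 1998-09-02.
The following Saturday is 1998-09-05.

1998-09-05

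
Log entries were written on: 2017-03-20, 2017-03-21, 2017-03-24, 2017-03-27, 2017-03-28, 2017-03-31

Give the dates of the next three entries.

2017-04-03, 2017-04-04, 2017-04-07

The gap pattern 1, 3, 3, 1, 3 repeats every 3 events.
These are the Mondays, Tuesdays and Fridays of each week.
Next Monday: 2017-04-03.
Next Tuesday: 2017-04-04.
Next Friday: 2017-04-07.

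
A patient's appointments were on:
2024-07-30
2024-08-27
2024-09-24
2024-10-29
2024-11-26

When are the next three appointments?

2024-12-31, 2025-01-28, 2025-02-25

These are Tuesdays with 28, 28, 35, 28-day gaps.
Each is the final Tuesday of its month — 2024-07-30 is past the 28th, so '4th Tuesday' doesn't fit.
Last Tuesday of December 2024: 2024-12-31.
January 2025 ends with Tuesday 2025-01-28.
Last Tuesday of February 2025: 2025-02-25.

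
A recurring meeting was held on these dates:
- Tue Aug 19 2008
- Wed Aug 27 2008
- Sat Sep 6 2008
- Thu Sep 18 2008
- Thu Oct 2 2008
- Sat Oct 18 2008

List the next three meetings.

Wed Nov 5 2008, Tue Nov 25 2008, Wed Dec 17 2008

Intervals are 8, 10, 12, 14, 16 days — an arithmetic progression with common difference 2.
Next gap: 18 days. Sat Oct 18 2008 + 18 days = Wed Nov 5 2008.
Next gap: 20 days. Wed Nov 5 2008 + 20 days = Tue Nov 25 2008.
Next gap: 22 days. Tue Nov 25 2008 + 22 days = Wed Dec 17 2008.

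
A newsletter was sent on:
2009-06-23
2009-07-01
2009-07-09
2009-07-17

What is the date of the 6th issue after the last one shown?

2009-09-03

The spacing is 8, 8, 8 days — always 8 days.
2009-07-17 + 8 days = 2009-07-25.
2009-07-25 + 8 days = 2009-08-02.
2009-08-02 + 8 days = 2009-08-10.
2009-08-10 + 8 days = 2009-08-18.
2009-08-18 + 8 days = 2009-08-26.
2009-08-26 + 8 days = 2009-09-03.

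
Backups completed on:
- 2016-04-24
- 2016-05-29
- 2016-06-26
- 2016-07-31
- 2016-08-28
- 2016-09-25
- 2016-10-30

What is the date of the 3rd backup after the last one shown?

2017-01-29

Every date is a Sunday; gaps 35, 28, 35, 28, 28, 35 days.
Each is the last Sunday of its month (at least one falls on the 29th or later, ruling out '4th Sunday').
Last Sunday of November 2016: 2016-11-27.
Last Sunday of December 2016: 2016-12-25.
Last Sunday of January 2017: 2017-01-29.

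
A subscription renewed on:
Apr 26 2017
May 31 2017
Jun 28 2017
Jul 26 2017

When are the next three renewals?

Aug 30 2017, Sep 27 2017, Oct 25 2017

These are Wednesdays with 35, 28, 28-day gaps.
Each is the final Wednesday of its month — May 31 2017 is past the 28th, so '4th Wednesday' doesn't fit.
August 2017 ends with Wednesday Aug 30 2017.
Last Wednesday of September 2017: Sep 27 2017.
October 2017 ends with Wednesday Oct 25 2017.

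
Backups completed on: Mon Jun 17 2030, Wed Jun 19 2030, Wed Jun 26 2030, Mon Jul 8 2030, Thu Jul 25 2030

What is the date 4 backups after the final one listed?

The spacing grows by 5 each time: 2, 7, 12, 17 days.
Next gap: 22 days. Thu Jul 25 2030 + 22 days = Fri Aug 16 2030.
Next gap: 27 days. Fri Aug 16 2030 + 27 days = Thu Sep 12 2030.
Next gap: 32 days. Thu Sep 12 2030 + 32 days = Mon Oct 14 2030.
Next gap: 37 days. Mon Oct 14 2030 + 37 days = Wed Nov 20 2030.

Wed Nov 20 2030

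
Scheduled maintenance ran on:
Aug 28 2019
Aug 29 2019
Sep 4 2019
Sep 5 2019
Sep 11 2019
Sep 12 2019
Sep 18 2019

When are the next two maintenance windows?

Sep 19 2019, Sep 25 2019

Every event lands on a Wednesday or Thursday (gaps cycle 1, 6, 1, 6, 1, 6).
So the schedule is: every Wednesday and Thursday.
The following Thursday is Sep 19 2019.
The following Wednesday is Sep 25 2019.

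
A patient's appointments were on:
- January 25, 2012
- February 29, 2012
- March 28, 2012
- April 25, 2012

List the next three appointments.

Every date is a Wednesday; gaps 35, 28, 28 days.
Each is the last Wednesday of its month (at least one falls on the 29th or later, ruling out '4th Wednesday').
Last Wednesday of May 2012: May 30, 2012.
Last Wednesday of June 2012: June 27, 2012.
July 2012 ends with Wednesday July 25, 2012.

May 30, 2012; June 27, 2012; July 25, 2012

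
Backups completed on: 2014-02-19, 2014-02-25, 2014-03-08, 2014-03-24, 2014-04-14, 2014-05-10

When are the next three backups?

2014-06-10, 2014-07-16, 2014-08-26

Gaps: 6, 11, 16, 21, 26 days — each gap is 5 larger than the previous one.
Next gap: 31 days. 2014-05-10 + 31 days = 2014-06-10.
Next gap: 36 days. 2014-06-10 + 36 days = 2014-07-16.
Next gap: 41 days. 2014-07-16 + 41 days = 2014-08-26.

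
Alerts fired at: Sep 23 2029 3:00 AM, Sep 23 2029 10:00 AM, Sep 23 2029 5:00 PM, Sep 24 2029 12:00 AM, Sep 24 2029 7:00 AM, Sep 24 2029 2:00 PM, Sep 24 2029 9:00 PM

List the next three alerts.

Spacing: 7, 7, 7, 7, 7, 7 h — constant 7 h.
Sep 24 2029 9:00 PM + 7 h = Sep 25 2029 4:00 AM.
Sep 25 2029 4:00 AM + 7 h = Sep 25 2029 11:00 AM.
Sep 25 2029 11:00 AM + 7 h = Sep 25 2029 6:00 PM.

Sep 25 2029 4:00 AM, Sep 25 2029 11:00 AM, Sep 25 2029 6:00 PM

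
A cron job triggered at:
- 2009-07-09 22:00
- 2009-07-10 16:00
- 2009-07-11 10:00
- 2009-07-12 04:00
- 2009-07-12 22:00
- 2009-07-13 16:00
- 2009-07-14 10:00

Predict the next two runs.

2009-07-15 04:00, 2009-07-15 22:00

The interval is a steady 18 hours (18, 18, 18, 18, 18, 18).
2009-07-14 10:00 + 18 h = 2009-07-15 04:00.
2009-07-15 04:00 + 18 h = 2009-07-15 22:00.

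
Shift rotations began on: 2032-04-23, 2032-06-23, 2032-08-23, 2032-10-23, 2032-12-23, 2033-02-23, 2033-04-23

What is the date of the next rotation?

2033-06-23

Gaps: 61, 61, 61, 61, 62, 59 days — not constant. Every event is on the 23rd of the month.
Pattern: the 23rd of every 2 months.
Next: June 2033 → 2033-06-23.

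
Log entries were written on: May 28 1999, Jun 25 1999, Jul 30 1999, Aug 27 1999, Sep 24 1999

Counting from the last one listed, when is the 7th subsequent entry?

Every date is a Friday; gaps 28, 35, 28, 28 days.
Each is the last Friday of its month (at least one falls on the 29th or later, ruling out '4th Friday').
October 1999 ends with Friday Oct 29 1999.
November 1999 ends with Friday Nov 26 1999.
December 1999 ends with Friday Dec 31 1999.
Last Friday of January 2000: Jan 28 2000.
February 2000 ends with Friday Feb 25 2000.
March 2000 ends with Friday Mar 31 2000.
Last Friday of April 2000: Apr 28 2000.

Apr 28 2000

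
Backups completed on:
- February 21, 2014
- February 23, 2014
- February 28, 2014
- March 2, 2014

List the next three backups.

March 7, 2014; March 9, 2014; March 14, 2014

Gaps: 2, 5, 2 days — not constant, but cyclic with period 2.
The events fall on every Friday and Sunday.
Next Friday: March 7, 2014.
The following Sunday is March 9, 2014.
The following Friday is March 14, 2014.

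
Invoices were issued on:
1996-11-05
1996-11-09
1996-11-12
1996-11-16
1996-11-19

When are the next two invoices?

1996-11-23, 1996-11-26

Gaps: 4, 3, 4, 3 days — not constant, but cyclic with period 2.
The events fall on every Tuesday and Saturday.
The following Saturday is 1996-11-23.
The following Tuesday is 1996-11-26.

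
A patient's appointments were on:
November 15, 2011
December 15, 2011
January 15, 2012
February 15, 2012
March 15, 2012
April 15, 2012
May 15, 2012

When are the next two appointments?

Gaps: 30, 31, 31, 29, 31, 30 days — not constant. Every event is on the 15th of the month.
Pattern: the 15th of each month.
June 2012: June 15, 2012.
July 2012: July 15, 2012.

June 15, 2012; July 15, 2012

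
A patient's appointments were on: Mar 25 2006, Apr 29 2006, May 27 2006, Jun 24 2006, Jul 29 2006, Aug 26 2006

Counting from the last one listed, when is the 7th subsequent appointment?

Mar 31 2007

All Saturdays; the gaps (35, 28, 28, 35, 28) vary with month length.
This is the last Saturday of each month.
Last Saturday of September 2006: Sep 30 2006.
October 2006 ends with Saturday Oct 28 2006.
Last Saturday of November 2006: Nov 25 2006.
December 2006 ends with Saturday Dec 30 2006.
Last Saturday of January 2007: Jan 27 2007.
Last Saturday of February 2007: Feb 24 2007.
Last Saturday of March 2007: Mar 31 2007.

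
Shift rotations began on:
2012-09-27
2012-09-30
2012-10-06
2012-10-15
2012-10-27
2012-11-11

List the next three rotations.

2012-11-29, 2012-12-20, 2013-01-13

Gaps: 3, 6, 9, 12, 15 days — each gap is 3 larger than the previous one.
Next gap: 18 days. 2012-11-11 + 18 days = 2012-11-29.
Next gap: 21 days. 2012-11-29 + 21 days = 2012-12-20.
Next gap: 24 days. 2012-12-20 + 24 days = 2013-01-13.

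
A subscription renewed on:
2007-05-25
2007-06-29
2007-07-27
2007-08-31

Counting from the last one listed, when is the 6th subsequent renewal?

2008-02-29

These are Fridays with 35, 28, 35-day gaps.
Each is the final Friday of its month — 2007-06-29 is past the 28th, so '4th Friday' doesn't fit.
September 2007 ends with Friday 2007-09-28.
October 2007 ends with Friday 2007-10-26.
Last Friday of November 2007: 2007-11-30.
December 2007 ends with Friday 2007-12-28.
Last Friday of January 2008: 2008-01-25.
Last Friday of February 2008: 2008-02-29.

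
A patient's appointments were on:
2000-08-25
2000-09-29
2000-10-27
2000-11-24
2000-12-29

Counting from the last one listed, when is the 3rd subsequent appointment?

Every date is a Friday; gaps 35, 28, 28, 35 days.
Each is the last Friday of its month (at least one falls on the 29th or later, ruling out '4th Friday').
January 2001 ends with Friday 2001-01-26.
Last Friday of February 2001: 2001-02-23.
Last Friday of March 2001: 2001-03-30.

2001-03-30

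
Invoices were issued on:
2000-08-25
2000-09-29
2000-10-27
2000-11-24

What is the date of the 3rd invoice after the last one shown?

All Fridays; the gaps (35, 28, 28) vary with month length.
This is the last Friday of each month.
Last Friday of December 2000: 2000-12-29.
January 2001 ends with Friday 2001-01-26.
Last Friday of February 2001: 2001-02-23.

2001-02-23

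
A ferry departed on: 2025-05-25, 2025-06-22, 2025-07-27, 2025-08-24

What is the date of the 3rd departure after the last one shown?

2025-11-23

All dates are Sundays, 28, 35, 28 days apart.
Specifically, the 4th Sunday of each month.
September 2025 — 4th Sunday is 2025-09-28.
October 2025 — 4th Sunday is 2025-10-26.
November 2025 — 4th Sunday is 2025-11-23.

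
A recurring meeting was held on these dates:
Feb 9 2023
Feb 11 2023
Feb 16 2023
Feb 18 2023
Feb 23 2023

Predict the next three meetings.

Feb 25 2023, Mar 2 2023, Mar 4 2023

The gap pattern 2, 5, 2, 5 repeats every 2 events.
These are the Thursdays and Saturdays of each week.
The following Saturday is Feb 25 2023.
The following Thursday is Mar 2 2023.
The following Saturday is Mar 4 2023.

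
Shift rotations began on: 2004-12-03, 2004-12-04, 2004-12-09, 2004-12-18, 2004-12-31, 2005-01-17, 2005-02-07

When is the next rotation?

2005-03-04

The spacing grows by 4 each time: 1, 5, 9, 13, 17, 21 days.
Next gap: 25 days. 2005-02-07 + 25 days = 2005-03-04.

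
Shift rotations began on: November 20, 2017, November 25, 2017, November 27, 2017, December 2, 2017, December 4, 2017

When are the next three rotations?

Gaps: 5, 2, 5, 2 days — not constant, but cyclic with period 2.
The events fall on every Monday and Saturday.
Next Saturday: December 9, 2017.
The following Monday is December 11, 2017.
Next Saturday: December 16, 2017.

December 9, 2017; December 11, 2017; December 16, 2017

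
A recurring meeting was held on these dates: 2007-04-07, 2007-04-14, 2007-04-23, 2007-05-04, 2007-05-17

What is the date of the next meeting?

Gaps: 7, 9, 11, 13 days — each gap is 2 larger than the previous one.
Next gap: 15 days. 2007-05-17 + 15 days = 2007-06-01.

2007-06-01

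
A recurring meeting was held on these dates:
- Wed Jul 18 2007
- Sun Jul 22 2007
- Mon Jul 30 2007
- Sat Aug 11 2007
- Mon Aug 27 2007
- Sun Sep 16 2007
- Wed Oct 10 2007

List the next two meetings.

Gaps: 4, 8, 12, 16, 20, 24 days — each gap is 4 larger than the previous one.
Next gap: 28 days. Wed Oct 10 2007 + 28 days = Wed Nov 7 2007.
Next gap: 32 days. Wed Nov 7 2007 + 32 days = Sun Dec 9 2007.

Wed Nov 7 2007, Sun Dec 9 2007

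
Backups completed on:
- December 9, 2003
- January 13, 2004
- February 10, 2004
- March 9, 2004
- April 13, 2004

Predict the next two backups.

May 11, 2004; June 8, 2004

All dates are Tuesdays, 35, 28, 28, 35 days apart.
Specifically, the 2nd Tuesday of each month.
May 2004 — 2nd Tuesday is May 11, 2004.
June 2004 — 2nd Tuesday is June 8, 2004.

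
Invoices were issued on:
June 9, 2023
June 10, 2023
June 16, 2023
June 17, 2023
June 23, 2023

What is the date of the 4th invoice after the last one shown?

July 7, 2023

Every event lands on a Friday or Saturday (gaps cycle 1, 6, 1, 6).
So the schedule is: every Friday and Saturday.
Next Saturday: June 24, 2023.
Next Friday: June 30, 2023.
Next Saturday: July 1, 2023.
Next Friday: July 7, 2023.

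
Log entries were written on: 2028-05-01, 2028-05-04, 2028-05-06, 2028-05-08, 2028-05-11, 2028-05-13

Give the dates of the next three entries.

2028-05-15, 2028-05-18, 2028-05-20

Gaps: 3, 2, 2, 3, 2 days — not constant, but cyclic with period 3.
The events fall on every Monday, Thursday and Saturday.
The following Monday is 2028-05-15.
Next Thursday: 2028-05-18.
Next Saturday: 2028-05-20.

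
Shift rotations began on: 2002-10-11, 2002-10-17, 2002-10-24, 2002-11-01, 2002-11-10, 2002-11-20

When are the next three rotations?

2002-12-01, 2002-12-13, 2002-12-26

The spacing grows by 1 each time: 6, 7, 8, 9, 10 days.
Next gap: 11 days. 2002-11-20 + 11 days = 2002-12-01.
Next gap: 12 days. 2002-12-01 + 12 days = 2002-12-13.
Next gap: 13 days. 2002-12-13 + 13 days = 2002-12-26.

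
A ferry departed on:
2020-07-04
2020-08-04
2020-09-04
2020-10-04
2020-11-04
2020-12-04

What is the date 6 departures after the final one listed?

2021-06-04

Gaps: 31, 31, 30, 31, 30 days — not constant. Every event is on the 4th of the month.
Pattern: the 4th of each month.
January 2021: 2021-01-04.
February 2021: 2021-02-04.
Next: March 2021 → 2021-03-04.
Next: April 2021 → 2021-04-04.
May 2021: 2021-05-04.
June 2021: 2021-06-04.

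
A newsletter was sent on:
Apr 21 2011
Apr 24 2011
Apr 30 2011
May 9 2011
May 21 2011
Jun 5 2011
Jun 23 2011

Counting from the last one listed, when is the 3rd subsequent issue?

Sep 3 2011

Intervals are 3, 6, 9, 12, 15, 18 days — an arithmetic progression with common difference 3.
Next gap: 21 days. Jun 23 2011 + 21 days = Jul 14 2011.
Next gap: 24 days. Jul 14 2011 + 24 days = Aug 7 2011.
Next gap: 27 days. Aug 7 2011 + 27 days = Sep 3 2011.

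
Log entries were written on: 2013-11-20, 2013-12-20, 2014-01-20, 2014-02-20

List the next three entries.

2014-03-20, 2014-04-20, 2014-05-20

Gaps: 30, 31, 31 days — not constant. Every event is on the 20th of the month.
Pattern: the 20th of each month.
Next: March 2014 → 2014-03-20.
April 2014: 2014-04-20.
May 2014: 2014-05-20.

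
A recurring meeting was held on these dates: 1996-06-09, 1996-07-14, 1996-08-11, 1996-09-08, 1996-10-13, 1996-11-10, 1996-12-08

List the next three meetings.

Gaps: 35, 28, 28, 35, 28, 28 days — a mix of 28 and 35. Every date is a Sunday.
Each is the 2nd Sunday of its month.
January 1997 — 2nd Sunday is 1997-01-12.
February 1997 — 2nd Sunday is 1997-02-09.
2nd Sunday of March 1997: 1997-03-09.

1997-01-12, 1997-02-09, 1997-03-09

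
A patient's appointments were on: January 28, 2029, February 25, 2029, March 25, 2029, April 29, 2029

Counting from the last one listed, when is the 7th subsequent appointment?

Every date is a Sunday; gaps 28, 28, 35 days.
Each is the last Sunday of its month (at least one falls on the 29th or later, ruling out '4th Sunday').
May 2029 ends with Sunday May 27, 2029.
Last Sunday of June 2029: June 24, 2029.
July 2029 ends with Sunday July 29, 2029.
August 2029 ends with Sunday August 26, 2029.
Last Sunday of September 2029: September 30, 2029.
Last Sunday of October 2029: October 28, 2029.
Last Sunday of November 2029: November 25, 2029.

November 25, 2029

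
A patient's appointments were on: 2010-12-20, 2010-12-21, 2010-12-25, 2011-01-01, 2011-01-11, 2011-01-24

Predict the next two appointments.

2011-02-09, 2011-02-28

Intervals are 1, 4, 7, 10, 13 days — an arithmetic progression with common difference 3.
Next gap: 16 days. 2011-01-24 + 16 days = 2011-02-09.
Next gap: 19 days. 2011-02-09 + 19 days = 2011-02-28.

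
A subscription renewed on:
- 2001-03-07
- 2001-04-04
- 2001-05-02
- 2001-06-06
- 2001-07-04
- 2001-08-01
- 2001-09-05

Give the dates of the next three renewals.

Gaps: 28, 28, 35, 28, 28, 35 days — a mix of 28 and 35. Every date is a Wednesday.
Each is the 1st Wednesday of its month.
1st Wednesday of October 2001: 2001-10-03.
1st Wednesday of November 2001: 2001-11-07.
December 2001 — 1st Wednesday is 2001-12-05.

2001-10-03, 2001-11-07, 2001-12-05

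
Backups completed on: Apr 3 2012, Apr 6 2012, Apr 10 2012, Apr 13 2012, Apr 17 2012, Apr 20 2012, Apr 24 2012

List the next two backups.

Apr 27 2012, May 1 2012

The gap pattern 3, 4, 3, 4, 3, 4 repeats every 2 events.
These are the Tuesdays and Fridays of each week.
The following Friday is Apr 27 2012.
Next Tuesday: May 1 2012.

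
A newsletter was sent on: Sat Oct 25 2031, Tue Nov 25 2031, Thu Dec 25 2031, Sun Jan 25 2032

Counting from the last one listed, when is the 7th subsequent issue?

Wed Aug 25 2032

The day-of-month is always 25 (31, 30, 31 days between events).
So this recurs on the 25th of each month.
Next: February 2032 → Wed Feb 25 2032.
March 2032: Thu Mar 25 2032.
April 2032: Sun Apr 25 2032.
Next: May 2032 → Tue May 25 2032.
Next: June 2032 → Fri Jun 25 2032.
July 2032: Sun Jul 25 2032.
Next: August 2032 → Wed Aug 25 2032.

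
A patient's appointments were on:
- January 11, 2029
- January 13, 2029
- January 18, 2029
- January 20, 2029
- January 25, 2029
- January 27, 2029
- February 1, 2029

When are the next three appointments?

February 3, 2029; February 8, 2029; February 10, 2029

Every event lands on a Thursday or Saturday (gaps cycle 2, 5, 2, 5, 2, 5).
So the schedule is: every Thursday and Saturday.
Next Saturday: February 3, 2029.
The following Thursday is February 8, 2029.
The following Saturday is February 10, 2029.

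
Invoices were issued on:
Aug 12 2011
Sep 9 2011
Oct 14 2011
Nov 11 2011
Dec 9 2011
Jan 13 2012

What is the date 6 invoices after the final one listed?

Jul 13 2012

These are Fridays at 28- or 35-day spacing (28, 35, 28, 28, 35).
The pattern: 2nd Friday of the month.
February 2012 — 2nd Friday is Feb 10 2012.
2nd Friday of March 2012: Mar 9 2012.
April 2012 — 2nd Friday is Apr 13 2012.
May 2012 — 2nd Friday is May 11 2012.
June 2012 — 2nd Friday is Jun 8 2012.
July 2012 — 2nd Friday is Jul 13 2012.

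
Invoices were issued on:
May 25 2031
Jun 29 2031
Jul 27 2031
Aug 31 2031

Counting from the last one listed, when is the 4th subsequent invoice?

Dec 28 2031

These are Sundays with 35, 28, 35-day gaps.
Each is the final Sunday of its month — Jun 29 2031 is past the 28th, so '4th Sunday' doesn't fit.
September 2031 ends with Sunday Sep 28 2031.
October 2031 ends with Sunday Oct 26 2031.
Last Sunday of November 2031: Nov 30 2031.
Last Sunday of December 2031: Dec 28 2031.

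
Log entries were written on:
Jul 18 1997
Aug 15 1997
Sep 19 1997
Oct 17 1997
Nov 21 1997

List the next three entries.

These are Fridays at 28- or 35-day spacing (28, 35, 28, 35).
The pattern: 3rd Friday of the month.
December 1997 — 3rd Friday is Dec 19 1997.
January 1998 — 3rd Friday is Jan 16 1998.
3rd Friday of February 1998: Feb 20 1998.

Dec 19 1997, Jan 16 1998, Feb 20 1998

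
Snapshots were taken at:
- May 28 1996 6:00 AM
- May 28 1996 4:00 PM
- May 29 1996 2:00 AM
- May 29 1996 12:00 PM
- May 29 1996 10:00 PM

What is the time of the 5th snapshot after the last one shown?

Gaps: 10, 10, 10, 10 hours — each event is 10 hours after the previous one.
May 29 1996 10:00 PM + 10 h = May 30 1996 8:00 AM.
May 30 1996 8:00 AM + 10 h = May 30 1996 6:00 PM.
May 30 1996 6:00 PM + 10 h = May 31 1996 4:00 AM.
May 31 1996 4:00 AM + 10 h = May 31 1996 2:00 PM.
May 31 1996 2:00 PM + 10 h = Jun 1 1996 12:00 AM.

Jun 1 1996 12:00 AM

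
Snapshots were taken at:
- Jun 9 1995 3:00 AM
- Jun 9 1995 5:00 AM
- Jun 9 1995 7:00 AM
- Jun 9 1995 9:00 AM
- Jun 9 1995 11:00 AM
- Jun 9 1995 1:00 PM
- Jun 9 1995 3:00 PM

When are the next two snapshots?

Gaps: 2, 2, 2, 2, 2, 2 hours — each event is 2 hours after the previous one.
Jun 9 1995 3:00 PM + 2 h = Jun 9 1995 5:00 PM.
Jun 9 1995 5:00 PM + 2 h = Jun 9 1995 7:00 PM.

Jun 9 1995 5:00 PM, Jun 9 1995 7:00 PM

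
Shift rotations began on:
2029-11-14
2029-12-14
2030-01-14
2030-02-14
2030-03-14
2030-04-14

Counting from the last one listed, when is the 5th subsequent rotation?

2030-09-14

Gaps: 30, 31, 31, 28, 31 days — not constant. Every event is on the 14th of the month.
Pattern: the 14th of each month.
May 2030: 2030-05-14.
June 2030: 2030-06-14.
Next: July 2030 → 2030-07-14.
August 2030: 2030-08-14.
Next: September 2030 → 2030-09-14.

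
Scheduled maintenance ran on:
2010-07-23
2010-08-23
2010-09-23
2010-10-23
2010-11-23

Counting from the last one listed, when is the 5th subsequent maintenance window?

2011-04-23

Gaps: 31, 31, 30, 31 days — not constant. Every event is on the 23rd of the month.
Pattern: the 23rd of each month.
Next: December 2010 → 2010-12-23.
Next: January 2011 → 2011-01-23.
February 2011: 2011-02-23.
March 2011: 2011-03-23.
Next: April 2011 → 2011-04-23.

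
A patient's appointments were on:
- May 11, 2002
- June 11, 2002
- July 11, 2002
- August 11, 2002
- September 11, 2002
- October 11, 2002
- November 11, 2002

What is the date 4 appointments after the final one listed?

March 11, 2003

The day-of-month is always 11 (31, 30, 31, 31, 30, 31 days between events).
So this recurs on the 11th of each month.
December 2002: December 11, 2002.
January 2003: January 11, 2003.
Next: February 2003 → February 11, 2003.
March 2003: March 11, 2003.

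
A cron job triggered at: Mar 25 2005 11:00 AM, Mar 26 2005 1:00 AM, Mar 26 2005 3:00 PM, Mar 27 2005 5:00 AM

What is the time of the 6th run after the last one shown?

Gaps: 14, 14, 14 hours — each event is 14 hours after the previous one.
Mar 27 2005 5:00 AM + 14 h = Mar 27 2005 7:00 PM.
Mar 27 2005 7:00 PM + 14 h = Mar 28 2005 9:00 AM.
Mar 28 2005 9:00 AM + 14 h = Mar 28 2005 11:00 PM.
Mar 28 2005 11:00 PM + 14 h = Mar 29 2005 1:00 PM.
Mar 29 2005 1:00 PM + 14 h = Mar 30 2005 3:00 AM.
Mar 30 2005 3:00 AM + 14 h = Mar 30 2005 5:00 PM.

Mar 30 2005 5:00 PM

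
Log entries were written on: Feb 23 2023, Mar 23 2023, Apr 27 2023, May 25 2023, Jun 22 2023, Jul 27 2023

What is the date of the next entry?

All dates are Thursdays, 28, 35, 28, 28, 35 days apart.
Specifically, the 4th Thursday of each month.
August 2023 — 4th Thursday is Aug 24 2023.

Aug 24 2023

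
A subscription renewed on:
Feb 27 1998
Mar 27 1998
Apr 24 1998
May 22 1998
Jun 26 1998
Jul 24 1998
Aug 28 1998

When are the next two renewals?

Gaps: 28, 28, 28, 35, 28, 35 days — a mix of 28 and 35. Every date is a Friday.
Each is the 4th Friday of its month.
4th Friday of September 1998: Sep 25 1998.
4th Friday of October 1998: Oct 23 1998.

Sep 25 1998, Oct 23 1998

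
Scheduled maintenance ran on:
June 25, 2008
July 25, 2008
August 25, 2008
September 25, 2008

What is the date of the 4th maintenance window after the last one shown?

January 25, 2009

Gaps: 30, 31, 31 days — not constant. Every event is on the 25th of the month.
Pattern: the 25th of each month.
October 2008: October 25, 2008.
Next: November 2008 → November 25, 2008.
Next: December 2008 → December 25, 2008.
January 2009: January 25, 2009.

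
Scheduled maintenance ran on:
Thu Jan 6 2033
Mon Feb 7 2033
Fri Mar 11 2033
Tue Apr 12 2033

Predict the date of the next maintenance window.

Every event comes 32 days after the last (32, 32, 32).
Tue Apr 12 2033 + 32 days = Sat May 14 2033.

Sat May 14 2033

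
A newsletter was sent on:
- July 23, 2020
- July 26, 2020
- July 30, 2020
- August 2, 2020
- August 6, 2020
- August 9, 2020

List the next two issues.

Every event lands on a Thursday or Sunday (gaps cycle 3, 4, 3, 4, 3).
So the schedule is: every Thursday and Sunday.
Next Thursday: August 13, 2020.
The following Sunday is August 16, 2020.

August 13, 2020; August 16, 2020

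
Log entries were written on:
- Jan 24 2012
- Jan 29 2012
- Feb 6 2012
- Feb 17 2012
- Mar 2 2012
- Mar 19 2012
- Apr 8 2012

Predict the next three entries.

The spacing grows by 3 each time: 5, 8, 11, 14, 17, 20 days.
Next gap: 23 days. Apr 8 2012 + 23 days = May 1 2012.
Next gap: 26 days. May 1 2012 + 26 days = May 27 2012.
Next gap: 29 days. May 27 2012 + 29 days = Jun 25 2012.

May 1 2012, May 27 2012, Jun 25 2012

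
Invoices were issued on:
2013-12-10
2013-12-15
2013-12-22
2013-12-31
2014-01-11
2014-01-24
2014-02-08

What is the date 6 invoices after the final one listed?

Gaps: 5, 7, 9, 11, 13, 15 days — each gap is 2 larger than the previous one.
Next gap: 17 days. 2014-02-08 + 17 days = 2014-02-25.
Next gap: 19 days. 2014-02-25 + 19 days = 2014-03-16.
Next gap: 21 days. 2014-03-16 + 21 days = 2014-04-06.
Next gap: 23 days. 2014-04-06 + 23 days = 2014-04-29.
Next gap: 25 days. 2014-04-29 + 25 days = 2014-05-24.
Next gap: 27 days. 2014-05-24 + 27 days = 2014-06-20.

2014-06-20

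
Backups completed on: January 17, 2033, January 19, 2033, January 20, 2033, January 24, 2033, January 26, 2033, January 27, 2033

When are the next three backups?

January 31, 2033; February 2, 2033; February 3, 2033

Gaps: 2, 1, 4, 2, 1 days — not constant, but cyclic with period 3.
The events fall on every Monday, Wednesday and Thursday.
The following Monday is January 31, 2033.
The following Wednesday is February 2, 2033.
The following Thursday is February 3, 2033.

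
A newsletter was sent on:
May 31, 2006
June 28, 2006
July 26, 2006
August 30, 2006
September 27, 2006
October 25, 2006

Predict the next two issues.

These are Wednesdays with 28, 28, 35, 28, 28-day gaps.
Each is the final Wednesday of its month — May 31, 2006 is past the 28th, so '4th Wednesday' doesn't fit.
November 2006 ends with Wednesday November 29, 2006.
Last Wednesday of December 2006: December 27, 2006.

November 29, 2006; December 27, 2006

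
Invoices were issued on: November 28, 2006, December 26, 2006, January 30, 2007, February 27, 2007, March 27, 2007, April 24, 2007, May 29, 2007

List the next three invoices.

June 26, 2007; July 31, 2007; August 28, 2007

These are Tuesdays with 28, 35, 28, 28, 28, 35-day gaps.
Each is the final Tuesday of its month — January 30, 2007 is past the 28th, so '4th Tuesday' doesn't fit.
June 2007 ends with Tuesday June 26, 2007.
July 2007 ends with Tuesday July 31, 2007.
August 2007 ends with Tuesday August 28, 2007.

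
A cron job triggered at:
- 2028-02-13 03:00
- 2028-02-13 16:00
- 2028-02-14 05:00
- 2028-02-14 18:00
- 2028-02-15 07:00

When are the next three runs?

Spacing: 13, 13, 13, 13 h — constant 13 h.
2028-02-15 07:00 + 13 h = 2028-02-15 20:00.
2028-02-15 20:00 + 13 h = 2028-02-16 09:00.
2028-02-16 09:00 + 13 h = 2028-02-16 22:00.

2028-02-15 20:00, 2028-02-16 09:00, 2028-02-16 22:00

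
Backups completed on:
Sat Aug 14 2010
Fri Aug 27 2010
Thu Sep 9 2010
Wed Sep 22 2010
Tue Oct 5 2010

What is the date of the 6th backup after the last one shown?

Gaps between consecutive events: 13, 13, 13, 13 days — a constant 13-day interval.
Tue Oct 5 2010 + 13 days = Mon Oct 18 2010.
Mon Oct 18 2010 + 13 days = Sun Oct 31 2010.
Sun Oct 31 2010 + 13 days = Sat Nov 13 2010.
Sat Nov 13 2010 + 13 days = Fri Nov 26 2010.
Fri Nov 26 2010 + 13 days = Thu Dec 9 2010.
Thu Dec 9 2010 + 13 days = Wed Dec 22 2010.

Wed Dec 22 2010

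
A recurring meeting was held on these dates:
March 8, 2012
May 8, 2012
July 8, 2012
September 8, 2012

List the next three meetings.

November 8, 2012; January 8, 2013; March 8, 2013

Each date is the 8th; the gaps (61, 61, 62) track the month lengths.
The rule is the 8th of every 2 months.
Next: November 2012 → November 8, 2012.
Next: January 2013 → January 8, 2013.
March 2013: March 8, 2013.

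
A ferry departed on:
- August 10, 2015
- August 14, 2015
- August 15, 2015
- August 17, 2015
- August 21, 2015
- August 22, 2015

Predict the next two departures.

August 24, 2015; August 28, 2015

Every event lands on a Monday or Friday or Saturday (gaps cycle 4, 1, 2, 4, 1).
So the schedule is: every Monday, Friday and Saturday.
The following Monday is August 24, 2015.
Next Friday: August 28, 2015.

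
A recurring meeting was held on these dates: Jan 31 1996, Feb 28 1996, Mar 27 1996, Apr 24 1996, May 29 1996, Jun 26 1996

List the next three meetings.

These are Wednesdays with 28, 28, 28, 35, 28-day gaps.
Each is the final Wednesday of its month — Jan 31 1996 is past the 28th, so '4th Wednesday' doesn't fit.
July 1996 ends with Wednesday Jul 31 1996.
August 1996 ends with Wednesday Aug 28 1996.
September 1996 ends with Wednesday Sep 25 1996.

Jul 31 1996, Aug 28 1996, Sep 25 1996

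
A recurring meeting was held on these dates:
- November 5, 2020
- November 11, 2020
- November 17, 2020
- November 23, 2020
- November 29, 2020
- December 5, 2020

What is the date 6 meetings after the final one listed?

Gaps between consecutive events: 6, 6, 6, 6, 6 days — a constant 6-day interval.
December 5, 2020 + 6 days = December 11, 2020.
December 11, 2020 + 6 days = December 17, 2020.
December 17, 2020 + 6 days = December 23, 2020.
December 23, 2020 + 6 days = December 29, 2020.
December 29, 2020 + 6 days = January 4, 2021.
January 4, 2021 + 6 days = January 10, 2021.

January 10, 2021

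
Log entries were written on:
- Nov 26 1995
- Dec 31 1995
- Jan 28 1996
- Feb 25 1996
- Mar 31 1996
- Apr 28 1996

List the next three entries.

These are Sundays with 35, 28, 28, 35, 28-day gaps.
Each is the final Sunday of its month — Dec 31 1995 is past the 28th, so '4th Sunday' doesn't fit.
Last Sunday of May 1996: May 26 1996.
Last Sunday of June 1996: Jun 30 1996.
Last Sunday of July 1996: Jul 28 1996.

May 26 1996, Jun 30 1996, Jul 28 1996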